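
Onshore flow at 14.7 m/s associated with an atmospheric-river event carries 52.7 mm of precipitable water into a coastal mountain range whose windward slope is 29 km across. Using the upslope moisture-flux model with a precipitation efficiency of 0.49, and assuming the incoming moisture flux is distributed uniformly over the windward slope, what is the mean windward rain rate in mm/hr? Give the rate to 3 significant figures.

R ≈ 47.1 mm/hr

Incoming column moisture flux per unit ridge length: F = V × PW = 14.7 × 52.7 = 774.69 mm·m/s.
Spread over the 29 km slope with efficiency ε = 0.49: R = ε·F/W = 0.49 × 774.69 / 29000 m = 1.309e-02 mm/s.
R = 1.309e-02 × 3600 = 47.1 mm/hr.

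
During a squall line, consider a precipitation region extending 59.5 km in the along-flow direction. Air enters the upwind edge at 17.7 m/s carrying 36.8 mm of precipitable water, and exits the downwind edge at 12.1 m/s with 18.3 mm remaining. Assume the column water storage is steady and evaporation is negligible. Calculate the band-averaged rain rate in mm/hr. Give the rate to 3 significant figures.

Column moisture flux per unit crosswind length is F = V × PW.
Inflow: F_in = 17.7 × 36.8 = 651.36 mm·m/s
Outflow: F_out = 12.1 × 18.3 = 221.43 mm·m/s
Steady-state rate R = (F_in − F_out)/L = (651.36 − 221.43) / 59500 m = 7.226e-03 mm/s.
R = 7.226e-03 × 3600 = 26.0 mm/hr.

R ≈ 26.0 mm/hr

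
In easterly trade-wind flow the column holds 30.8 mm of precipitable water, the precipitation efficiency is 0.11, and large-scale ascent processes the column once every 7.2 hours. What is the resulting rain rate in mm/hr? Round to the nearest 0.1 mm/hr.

Each overturning extracts ε × PW = 0.11 × 30.8 = 3.388 mm.
Rate = ε·PW / τ = 3.388 / 7.2 h = 0.5 mm/hr.

R ≈ 0.5 mm/hr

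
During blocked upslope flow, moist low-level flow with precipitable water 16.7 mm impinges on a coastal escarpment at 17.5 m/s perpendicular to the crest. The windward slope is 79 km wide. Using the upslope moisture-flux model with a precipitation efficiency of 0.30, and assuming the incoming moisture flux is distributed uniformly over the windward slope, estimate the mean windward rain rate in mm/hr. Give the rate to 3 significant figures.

Incoming column moisture flux per unit ridge length: F = V × PW = 17.5 × 16.7 = 292.25 mm·m/s.
Spread over the 79 km slope with efficiency ε = 0.30: R = ε·F/W = 0.30 × 292.25 / 79000 m = 1.110e-03 mm/s.
R = 1.110e-03 × 3600 = 4.00 mm/hr.

R ≈ 4.00 mm/hr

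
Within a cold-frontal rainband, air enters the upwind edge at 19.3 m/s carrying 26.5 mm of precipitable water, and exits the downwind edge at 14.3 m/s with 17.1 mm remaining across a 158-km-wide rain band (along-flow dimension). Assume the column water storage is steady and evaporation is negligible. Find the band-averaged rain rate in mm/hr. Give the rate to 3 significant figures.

R ≈ 6.08 mm/hr

Column moisture flux per unit crosswind length is F = V × PW.
Inflow: F_in = 19.3 × 26.5 = 511.45 mm·m/s
Outflow: F_out = 14.3 × 17.1 = 244.53 mm·m/s
Steady-state rate R = (F_in − F_out)/L = (511.45 − 244.53) / 158000 m = 1.689e-03 mm/s.
R = 1.689e-03 × 3600 = 6.08 mm/hr.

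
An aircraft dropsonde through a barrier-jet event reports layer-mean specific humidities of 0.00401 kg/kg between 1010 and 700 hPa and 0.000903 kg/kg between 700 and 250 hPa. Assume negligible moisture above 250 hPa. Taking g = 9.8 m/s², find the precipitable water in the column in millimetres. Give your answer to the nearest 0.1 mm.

PW ≈ 16.8 mm

Precipitable water is the column-integrated vapour mass per unit area: PW = (1/g) Σ q̄ Δp, with q in kg/kg and Δp in Pa (1 kg/m² of water = 1 mm).
Layer 1010–700 hPa: Δp = 310 hPa = 31000 Pa, q̄ = 0.00401 kg/kg → 0.00401 × 31000 / 9.8 = 12.68 mm
Layer 700–250 hPa: Δp = 450 hPa = 45000 Pa, q̄ = 0.000903 kg/kg → 0.000903 × 45000 / 9.8 = 4.15 mm
PW = 12.68 + 4.15 = 16.83 ≈ 16.8 mm.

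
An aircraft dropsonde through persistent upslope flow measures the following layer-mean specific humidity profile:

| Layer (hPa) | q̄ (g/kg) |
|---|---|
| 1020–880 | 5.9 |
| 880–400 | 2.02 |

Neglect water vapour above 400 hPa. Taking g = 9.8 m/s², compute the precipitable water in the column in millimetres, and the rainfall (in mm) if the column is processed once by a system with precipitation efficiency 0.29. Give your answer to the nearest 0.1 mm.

PW ≈ 18.3 mm; rainfall ≈ 5.3 mm

Precipitable water is the column-integrated vapour mass per unit area: PW = (1/g) Σ q̄ Δp, with q in kg/kg and Δp in Pa (1 kg/m² of water = 1 mm).
Layer 1020–880 hPa: Δp = 140 hPa = 14000 Pa, q̄ = 0.0059 kg/kg → 0.0059 × 14000 / 9.8 = 8.43 mm
Layer 880–400 hPa: Δp = 480 hPa = 48000 Pa, q̄ = 0.00202 kg/kg → 0.00202 × 48000 / 9.8 = 9.89 mm
PW = 8.43 + 9.89 = 18.32 ≈ 18.3 mm.
Rainfall = ε × PW = 0.29 × 18.3 = 5.3 mm.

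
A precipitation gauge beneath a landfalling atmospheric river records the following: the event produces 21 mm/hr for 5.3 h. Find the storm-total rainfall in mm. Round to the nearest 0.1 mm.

total ≈ 111.3 mm

Total = Σ Rᵢ Δtᵢ = 21 × 5.3
      = 111.3 = 111.3 mm.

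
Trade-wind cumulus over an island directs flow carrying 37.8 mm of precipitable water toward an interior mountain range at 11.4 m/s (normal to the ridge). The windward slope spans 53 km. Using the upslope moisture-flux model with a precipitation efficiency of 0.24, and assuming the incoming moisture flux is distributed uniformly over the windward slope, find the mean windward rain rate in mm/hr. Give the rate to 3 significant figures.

Incoming column moisture flux per unit ridge length: F = V × PW = 11.4 × 37.8 = 430.92 mm·m/s.
Spread over the 53 km slope with efficiency ε = 0.24: R = ε·F/W = 0.24 × 430.92 / 53000 m = 1.951e-03 mm/s.
R = 1.951e-03 × 3600 = 7.02 mm/hr.

R ≈ 7.02 mm/hr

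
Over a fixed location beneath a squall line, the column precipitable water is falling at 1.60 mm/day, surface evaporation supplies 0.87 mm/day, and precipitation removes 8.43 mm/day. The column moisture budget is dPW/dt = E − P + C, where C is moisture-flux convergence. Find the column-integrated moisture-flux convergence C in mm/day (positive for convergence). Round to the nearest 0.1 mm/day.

dPW/dt = -1.60 mm/day.
C = dPW/dt − E + P = (-1.60) − 0.87 + 8.43 = 6.0 mm/day.

C ≈ 6.0 mm/day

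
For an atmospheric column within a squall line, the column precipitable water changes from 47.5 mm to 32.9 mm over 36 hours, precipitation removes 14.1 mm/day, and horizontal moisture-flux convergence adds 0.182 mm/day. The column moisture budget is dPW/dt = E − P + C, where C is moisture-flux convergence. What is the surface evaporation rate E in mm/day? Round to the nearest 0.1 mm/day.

E ≈ 4.2 mm/day

dPW/dt = (32.9 − 47.5) mm / (36/24 day) = -9.733 mm/day.
E = dPW/dt + P − C = (-9.733) + 14.1 − (0.182) = 4.2 mm/day.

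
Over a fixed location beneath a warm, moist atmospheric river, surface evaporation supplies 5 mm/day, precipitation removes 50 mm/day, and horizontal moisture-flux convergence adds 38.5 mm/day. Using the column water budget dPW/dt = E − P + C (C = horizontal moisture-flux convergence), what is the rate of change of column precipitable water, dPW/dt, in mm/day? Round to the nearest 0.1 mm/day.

dPW/dt = E − P + C = 5 − 50 + (38.5) = -6.5 mm/day.

dPW/dt ≈ -6.5 mm/day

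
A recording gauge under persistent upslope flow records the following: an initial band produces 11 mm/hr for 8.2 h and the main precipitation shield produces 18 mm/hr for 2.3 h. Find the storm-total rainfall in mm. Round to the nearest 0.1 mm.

Total = Σ Rᵢ Δtᵢ = 11 × 8.2 + 18 × 2.3
      = 90.2 + 41.4 = 131.6 mm.

total ≈ 131.6 mm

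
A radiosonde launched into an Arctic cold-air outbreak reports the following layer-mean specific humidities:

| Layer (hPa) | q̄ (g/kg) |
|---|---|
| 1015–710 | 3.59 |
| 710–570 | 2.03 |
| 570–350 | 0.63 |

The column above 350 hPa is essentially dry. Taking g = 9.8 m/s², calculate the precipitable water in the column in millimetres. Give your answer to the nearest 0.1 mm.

Precipitable water is the column-integrated vapour mass per unit area: PW = (1/g) Σ q̄ Δp, with q in kg/kg and Δp in Pa (1 kg/m² of water = 1 mm).
Layer 1015–710 hPa: Δp = 305 hPa = 30500 Pa, q̄ = 0.00359 kg/kg → 0.00359 × 30500 / 9.8 = 11.17 mm
Layer 710–570 hPa: Δp = 140 hPa = 14000 Pa, q̄ = 0.00203 kg/kg → 0.00203 × 14000 / 9.8 = 2.90 mm
Layer 570–350 hPa: Δp = 220 hPa = 22000 Pa, q̄ = 0.00063 kg/kg → 0.00063 × 22000 / 9.8 = 1.41 mm
PW = 11.17 + 2.90 + 1.41 = 15.48 ≈ 15.5 mm.

PW ≈ 15.5 mm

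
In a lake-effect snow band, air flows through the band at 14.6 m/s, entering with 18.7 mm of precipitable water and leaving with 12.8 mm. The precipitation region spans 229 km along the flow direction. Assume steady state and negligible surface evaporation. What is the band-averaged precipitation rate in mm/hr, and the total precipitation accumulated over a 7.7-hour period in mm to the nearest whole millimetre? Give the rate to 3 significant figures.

R ≈ 1.35 mm/hr; total ≈ 10 mm

Column moisture flux per unit crosswind length is F = V × PW.
Inflow: F_in = 14.6 × 18.7 = 273.02 mm·m/s
Outflow: F_out = 14.6 × 12.8 = 186.88 mm·m/s
Steady-state rate R = (F_in − F_out)/L = (273.02 − 186.88) / 229000 m = 3.762e-04 mm/s.
R = 3.762e-04 × 3600 = 1.35 mm/hr.
Over 7.7 h: total = 1.35 × 7.7 = 10.395 ≈ 10 mm.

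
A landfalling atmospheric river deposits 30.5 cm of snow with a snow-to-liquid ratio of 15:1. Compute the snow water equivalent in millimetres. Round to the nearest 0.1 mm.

SWE ≈ 20.3 mm

SWE = snow depth / ratio = 30.5 cm / 15 = 2.033 cm = 20.3 mm.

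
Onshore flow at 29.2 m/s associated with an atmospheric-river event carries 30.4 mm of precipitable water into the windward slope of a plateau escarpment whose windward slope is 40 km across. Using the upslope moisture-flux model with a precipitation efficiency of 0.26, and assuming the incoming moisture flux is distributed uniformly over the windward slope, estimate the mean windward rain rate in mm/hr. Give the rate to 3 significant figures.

Incoming column moisture flux per unit ridge length: F = V × PW = 29.2 × 30.4 = 887.68 mm·m/s.
Spread over the 40 km slope with efficiency ε = 0.26: R = ε·F/W = 0.26 × 887.68 / 40000 m = 5.770e-03 mm/s.
R = 5.770e-03 × 3600 = 20.8 mm/hr.

R ≈ 20.8 mm/hr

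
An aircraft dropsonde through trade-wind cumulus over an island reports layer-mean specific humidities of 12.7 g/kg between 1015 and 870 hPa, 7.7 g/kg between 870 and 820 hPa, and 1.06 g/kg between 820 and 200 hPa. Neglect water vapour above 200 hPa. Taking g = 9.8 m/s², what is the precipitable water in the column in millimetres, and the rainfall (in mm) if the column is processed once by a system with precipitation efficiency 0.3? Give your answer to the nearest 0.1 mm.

PW ≈ 29.4 mm; rainfall ≈ 8.8 mm

Precipitable water is the column-integrated vapour mass per unit area: PW = (1/g) Σ q̄ Δp, with q in kg/kg and Δp in Pa (1 kg/m² of water = 1 mm).
Layer 1015–870 hPa: Δp = 145 hPa = 14500 Pa, q̄ = 0.0127 kg/kg → 0.0127 × 14500 / 9.8 = 18.79 mm
Layer 870–820 hPa: Δp = 50 hPa = 5000 Pa, q̄ = 0.0077 kg/kg → 0.0077 × 5000 / 9.8 = 3.93 mm
Layer 820–200 hPa: Δp = 620 hPa = 62000 Pa, q̄ = 0.00106 kg/kg → 0.00106 × 62000 / 9.8 = 6.71 mm
PW = 18.79 + 3.93 + 6.71 = 29.43 ≈ 29.4 mm.
Rainfall = ε × PW = 0.3 × 29.4 = 8.8 mm.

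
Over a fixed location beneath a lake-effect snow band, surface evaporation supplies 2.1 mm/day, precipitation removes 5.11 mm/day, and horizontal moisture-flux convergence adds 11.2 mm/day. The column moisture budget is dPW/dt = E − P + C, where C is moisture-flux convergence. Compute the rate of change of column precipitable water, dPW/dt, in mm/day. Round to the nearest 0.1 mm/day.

dPW/dt ≈ 8.2 mm/day

dPW/dt = E − P + C = 2.1 − 5.11 + (11.2) = 8.2 mm/day.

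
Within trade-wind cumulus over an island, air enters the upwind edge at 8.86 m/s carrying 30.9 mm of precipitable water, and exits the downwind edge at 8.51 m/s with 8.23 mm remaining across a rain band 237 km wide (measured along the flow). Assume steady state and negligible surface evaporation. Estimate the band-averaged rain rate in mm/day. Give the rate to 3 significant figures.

Column moisture flux per unit crosswind length is F = V × PW.
Inflow: F_in = 8.86 × 30.9 = 273.774 mm·m/s
Outflow: F_out = 8.51 × 8.23 = 70.0373 mm·m/s
Steady-state rate R = (F_in − F_out)/L = (273.774 − 70.0373) / 237000 m = 8.596e-04 mm/s.
R = 8.596e-04 × 3600 × 24 = 74.3 mm/day.

R ≈ 74.3 mm/day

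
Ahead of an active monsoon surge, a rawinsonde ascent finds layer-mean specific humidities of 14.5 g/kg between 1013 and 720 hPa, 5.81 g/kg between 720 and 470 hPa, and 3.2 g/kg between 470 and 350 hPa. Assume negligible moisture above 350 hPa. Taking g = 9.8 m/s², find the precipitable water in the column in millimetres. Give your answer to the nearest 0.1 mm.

Precipitable water is the column-integrated vapour mass per unit area: PW = (1/g) Σ q̄ Δp, with q in kg/kg and Δp in Pa (1 kg/m² of water = 1 mm).
Layer 1013–720 hPa: Δp = 293 hPa = 29300 Pa, q̄ = 0.0145 kg/kg → 0.0145 × 29300 / 9.8 = 43.35 mm
Layer 720–470 hPa: Δp = 250 hPa = 25000 Pa, q̄ = 0.00581 kg/kg → 0.00581 × 25000 / 9.8 = 14.82 mm
Layer 470–350 hPa: Δp = 120 hPa = 12000 Pa, q̄ = 0.0032 kg/kg → 0.0032 × 12000 / 9.8 = 3.92 mm
PW = 43.35 + 14.82 + 3.92 = 62.09 ≈ 62.1 mm.

PW ≈ 62.1 mm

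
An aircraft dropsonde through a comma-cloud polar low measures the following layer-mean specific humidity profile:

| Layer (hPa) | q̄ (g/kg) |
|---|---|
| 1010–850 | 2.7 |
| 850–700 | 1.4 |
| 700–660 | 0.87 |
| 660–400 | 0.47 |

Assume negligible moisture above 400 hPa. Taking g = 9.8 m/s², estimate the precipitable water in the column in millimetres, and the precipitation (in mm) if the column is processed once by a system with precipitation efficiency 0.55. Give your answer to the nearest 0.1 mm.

Precipitable water is the column-integrated vapour mass per unit area: PW = (1/g) Σ q̄ Δp, with q in kg/kg and Δp in Pa (1 kg/m² of water = 1 mm).
Layer 1010–850 hPa: Δp = 160 hPa = 16000 Pa, q̄ = 0.0027 kg/kg → 0.0027 × 16000 / 9.8 = 4.41 mm
Layer 850–700 hPa: Δp = 150 hPa = 15000 Pa, q̄ = 0.0014 kg/kg → 0.0014 × 15000 / 9.8 = 2.14 mm
Layer 700–660 hPa: Δp = 40 hPa = 4000 Pa, q̄ = 0.00087 kg/kg → 0.00087 × 4000 / 9.8 = 0.36 mm
Layer 660–400 hPa: Δp = 260 hPa = 26000 Pa, q̄ = 0.00047 kg/kg → 0.00047 × 26000 / 9.8 = 1.25 mm
PW = 4.41 + 2.14 + 0.36 + 1.25 = 8.16 ≈ 8.2 mm.
Precipitation = ε × PW = 0.55 × 8.2 = 4.5 mm.

PW ≈ 8.2 mm; precipitation ≈ 4.5 mm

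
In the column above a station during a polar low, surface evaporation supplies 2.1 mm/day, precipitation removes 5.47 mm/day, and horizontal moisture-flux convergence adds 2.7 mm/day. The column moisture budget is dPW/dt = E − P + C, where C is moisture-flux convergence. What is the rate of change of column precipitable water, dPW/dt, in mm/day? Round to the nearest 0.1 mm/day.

dPW/dt ≈ -0.7 mm/day

dPW/dt = E − P + C = 2.1 − 5.47 + (2.7) = -0.7 mm/day.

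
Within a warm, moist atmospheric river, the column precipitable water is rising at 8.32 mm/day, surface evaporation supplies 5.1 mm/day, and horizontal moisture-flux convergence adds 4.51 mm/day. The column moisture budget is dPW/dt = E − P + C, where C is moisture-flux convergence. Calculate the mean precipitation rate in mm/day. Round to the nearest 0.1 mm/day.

dPW/dt = +8.32 mm/day.
P = E + C − dPW/dt = 5.1 + (4.51) − (+8.32) = 1.3 mm/day.

P ≈ 1.3 mm/day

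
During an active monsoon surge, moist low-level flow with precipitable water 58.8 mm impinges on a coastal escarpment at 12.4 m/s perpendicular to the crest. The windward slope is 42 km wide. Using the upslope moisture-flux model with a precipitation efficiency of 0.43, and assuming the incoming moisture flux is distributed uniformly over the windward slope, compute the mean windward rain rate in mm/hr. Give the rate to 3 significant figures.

R ≈ 26.9 mm/hr

Incoming column moisture flux per unit ridge length: F = V × PW = 12.4 × 58.8 = 729.12 mm·m/s.
Spread over the 42 km slope with efficiency ε = 0.43: R = ε·F/W = 0.43 × 729.12 / 42000 m = 7.465e-03 mm/s.
R = 7.465e-03 × 3600 = 26.9 mm/hr.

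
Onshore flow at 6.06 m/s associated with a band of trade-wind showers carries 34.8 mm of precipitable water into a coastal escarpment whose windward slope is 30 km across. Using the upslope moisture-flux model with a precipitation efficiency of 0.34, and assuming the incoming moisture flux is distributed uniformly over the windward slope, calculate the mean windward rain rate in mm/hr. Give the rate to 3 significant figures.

R ≈ 8.60 mm/hr

Incoming column moisture flux per unit ridge length: F = V × PW = 6.06 × 34.8 = 210.888 mm·m/s.
Spread over the 30 km slope with efficiency ε = 0.34: R = ε·F/W = 0.34 × 210.888 / 30000 m = 2.390e-03 mm/s.
R = 2.390e-03 × 3600 = 8.60 mm/hr.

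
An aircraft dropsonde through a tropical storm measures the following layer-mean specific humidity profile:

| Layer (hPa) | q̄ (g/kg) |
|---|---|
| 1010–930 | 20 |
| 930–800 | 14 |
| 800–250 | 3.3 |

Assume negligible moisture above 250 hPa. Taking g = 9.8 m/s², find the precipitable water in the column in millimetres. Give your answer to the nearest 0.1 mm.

PW ≈ 53.4 mm

Precipitable water is the column-integrated vapour mass per unit area: PW = (1/g) Σ q̄ Δp, with q in kg/kg and Δp in Pa (1 kg/m² of water = 1 mm).
Layer 1010–930 hPa: Δp = 80 hPa = 8000 Pa, q̄ = 0.02 kg/kg → 0.02 × 8000 / 9.8 = 16.33 mm
Layer 930–800 hPa: Δp = 130 hPa = 13000 Pa, q̄ = 0.014 kg/kg → 0.014 × 13000 / 9.8 = 18.57 mm
Layer 800–250 hPa: Δp = 550 hPa = 55000 Pa, q̄ = 0.0033 kg/kg → 0.0033 × 55000 / 9.8 = 18.52 mm
PW = 16.33 + 18.57 + 18.52 = 53.42 ≈ 53.4 mm.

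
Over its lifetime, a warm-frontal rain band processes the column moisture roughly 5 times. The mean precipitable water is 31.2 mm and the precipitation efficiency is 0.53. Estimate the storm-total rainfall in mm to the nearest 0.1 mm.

Each cycle deposits ε × PW = 0.53 × 31.2 = 16.536 mm.
Over 5 cycles: 5 × 16.536 = 82.7 mm.

rainfall ≈ 82.7 mm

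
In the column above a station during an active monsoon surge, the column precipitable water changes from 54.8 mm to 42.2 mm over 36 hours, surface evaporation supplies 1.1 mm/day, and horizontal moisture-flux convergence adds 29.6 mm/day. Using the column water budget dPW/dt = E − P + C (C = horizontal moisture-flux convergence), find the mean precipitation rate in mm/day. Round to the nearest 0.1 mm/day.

dPW/dt = (42.2 − 54.8) mm / (36/24 day) = -8.400 mm/day.
P = E + C − dPW/dt = 1.1 + (29.6) − (-8.400) = 39.1 mm/day.

P ≈ 39.1 mm/day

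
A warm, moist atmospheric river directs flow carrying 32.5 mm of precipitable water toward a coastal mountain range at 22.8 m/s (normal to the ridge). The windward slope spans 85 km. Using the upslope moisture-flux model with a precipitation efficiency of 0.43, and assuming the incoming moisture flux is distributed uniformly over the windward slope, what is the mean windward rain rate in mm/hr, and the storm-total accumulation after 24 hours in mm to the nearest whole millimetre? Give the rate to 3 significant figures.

R ≈ 13.5 mm/hr; total ≈ 324 mm

Incoming column moisture flux per unit ridge length: F = V × PW = 22.8 × 32.5 = 741 mm·m/s.
Spread over the 85 km slope with efficiency ε = 0.43: R = ε·F/W = 0.43 × 741 / 85000 m = 3.749e-03 mm/s.
R = 3.749e-03 × 3600 = 13.5 mm/hr.
Over 24 h: total = 13.5 × 24 = 324 mm.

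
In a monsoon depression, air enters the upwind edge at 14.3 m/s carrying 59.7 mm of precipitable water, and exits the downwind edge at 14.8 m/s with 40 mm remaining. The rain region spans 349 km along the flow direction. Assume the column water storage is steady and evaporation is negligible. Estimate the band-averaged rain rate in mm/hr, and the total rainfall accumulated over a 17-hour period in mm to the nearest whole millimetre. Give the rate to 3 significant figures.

Column moisture flux per unit crosswind length is F = V × PW.
Inflow: F_in = 14.3 × 59.7 = 853.71 mm·m/s
Outflow: F_out = 14.8 × 40 = 592 mm·m/s
Steady-state rate R = (F_in − F_out)/L = (853.71 − 592) / 349000 m = 7.499e-04 mm/s.
R = 7.499e-04 × 3600 = 2.70 mm/hr.
Over 17 h: total = 2.70 × 17 = 45.9 ≈ 46 mm.

R ≈ 2.70 mm/hr; total ≈ 46 mm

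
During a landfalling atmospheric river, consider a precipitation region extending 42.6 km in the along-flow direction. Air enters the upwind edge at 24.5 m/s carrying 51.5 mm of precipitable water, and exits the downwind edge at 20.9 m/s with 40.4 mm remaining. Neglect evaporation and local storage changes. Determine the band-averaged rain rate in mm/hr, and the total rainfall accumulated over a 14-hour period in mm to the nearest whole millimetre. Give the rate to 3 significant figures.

Column moisture flux per unit crosswind length is F = V × PW.
Inflow: F_in = 24.5 × 51.5 = 1261.75 mm·m/s
Outflow: F_out = 20.9 × 40.4 = 844.36 mm·m/s
Steady-state rate R = (F_in − F_out)/L = (1261.75 − 844.36) / 42600 m = 9.798e-03 mm/s.
R = 9.798e-03 × 3600 = 35.3 mm/hr.
Over 14 h: total = 35.3 × 14 = 494.2 ≈ 494 mm.

R ≈ 35.3 mm/hr; total ≈ 494 mm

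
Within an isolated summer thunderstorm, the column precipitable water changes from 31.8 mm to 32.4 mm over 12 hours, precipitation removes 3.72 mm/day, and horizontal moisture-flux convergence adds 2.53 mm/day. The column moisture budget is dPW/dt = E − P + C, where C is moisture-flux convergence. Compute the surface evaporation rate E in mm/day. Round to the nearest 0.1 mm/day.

E ≈ 2.4 mm/day

dPW/dt = (32.4 − 31.8) mm / (12/24 day) = +1.200 mm/day.
E = dPW/dt + P − C = (+1.200) + 3.72 − (2.53) = 2.4 mm/day.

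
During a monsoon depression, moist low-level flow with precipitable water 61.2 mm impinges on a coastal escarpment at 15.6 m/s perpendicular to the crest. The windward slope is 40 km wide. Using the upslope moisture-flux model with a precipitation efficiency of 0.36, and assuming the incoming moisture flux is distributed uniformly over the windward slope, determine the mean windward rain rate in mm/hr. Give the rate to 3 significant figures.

Incoming column moisture flux per unit ridge length: F = V × PW = 15.6 × 61.2 = 954.72 mm·m/s.
Spread over the 40 km slope with efficiency ε = 0.36: R = ε·F/W = 0.36 × 954.72 / 40000 m = 8.592e-03 mm/s.
R = 8.592e-03 × 3600 = 30.9 mm/hr.

R ≈ 30.9 mm/hr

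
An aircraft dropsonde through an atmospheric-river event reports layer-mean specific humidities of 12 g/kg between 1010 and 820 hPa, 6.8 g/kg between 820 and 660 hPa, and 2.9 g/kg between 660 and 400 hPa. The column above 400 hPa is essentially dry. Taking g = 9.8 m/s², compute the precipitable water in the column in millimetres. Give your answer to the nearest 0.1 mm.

PW ≈ 42.1 mm

Precipitable water is the column-integrated vapour mass per unit area: PW = (1/g) Σ q̄ Δp, with q in kg/kg and Δp in Pa (1 kg/m² of water = 1 mm).
Layer 1010–820 hPa: Δp = 190 hPa = 19000 Pa, q̄ = 0.012 kg/kg → 0.012 × 19000 / 9.8 = 23.27 mm
Layer 820–660 hPa: Δp = 160 hPa = 16000 Pa, q̄ = 0.0068 kg/kg → 0.0068 × 16000 / 9.8 = 11.10 mm
Layer 660–400 hPa: Δp = 260 hPa = 26000 Pa, q̄ = 0.0029 kg/kg → 0.0029 × 26000 / 9.8 = 7.69 mm
PW = 23.27 + 11.10 + 7.69 = 42.06 ≈ 42.1 mm.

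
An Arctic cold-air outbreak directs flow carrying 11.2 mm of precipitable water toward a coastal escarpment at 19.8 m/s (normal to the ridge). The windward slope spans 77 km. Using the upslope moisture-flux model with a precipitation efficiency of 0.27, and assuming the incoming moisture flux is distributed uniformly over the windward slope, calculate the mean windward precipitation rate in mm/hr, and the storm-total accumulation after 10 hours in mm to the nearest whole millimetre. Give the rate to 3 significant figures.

Incoming column moisture flux per unit ridge length: F = V × PW = 19.8 × 11.2 = 221.76 mm·m/s.
Spread over the 77 km slope with efficiency ε = 0.27: R = ε·F/W = 0.27 × 221.76 / 77000 m = 7.776e-04 mm/s.
R = 7.776e-04 × 3600 = 2.80 mm/hr.
Over 10 h: total = 2.80 × 10 = 28 mm.

R ≈ 2.80 mm/hr; total ≈ 28 mm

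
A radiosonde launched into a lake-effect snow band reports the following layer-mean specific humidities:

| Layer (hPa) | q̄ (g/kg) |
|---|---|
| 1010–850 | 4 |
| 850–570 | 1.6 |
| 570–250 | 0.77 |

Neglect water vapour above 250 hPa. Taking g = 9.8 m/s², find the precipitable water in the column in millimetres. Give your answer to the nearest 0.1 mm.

PW ≈ 13.6 mm

Precipitable water is the column-integrated vapour mass per unit area: PW = (1/g) Σ q̄ Δp, with q in kg/kg and Δp in Pa (1 kg/m² of water = 1 mm).
Layer 1010–850 hPa: Δp = 160 hPa = 16000 Pa, q̄ = 0.004 kg/kg → 0.004 × 16000 / 9.8 = 6.53 mm
Layer 850–570 hPa: Δp = 280 hPa = 28000 Pa, q̄ = 0.0016 kg/kg → 0.0016 × 28000 / 9.8 = 4.57 mm
Layer 570–250 hPa: Δp = 320 hPa = 32000 Pa, q̄ = 0.00077 kg/kg → 0.00077 × 32000 / 9.8 = 2.51 mm
PW = 6.53 + 4.57 + 2.51 = 13.61 ≈ 13.6 mm.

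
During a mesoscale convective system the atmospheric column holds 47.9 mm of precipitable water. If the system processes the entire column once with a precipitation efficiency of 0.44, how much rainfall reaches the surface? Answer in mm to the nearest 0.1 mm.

rainfall ≈ 21.1 mm

Rainfall = ε × PW = 0.44 × 47.9 = 21.1 mm.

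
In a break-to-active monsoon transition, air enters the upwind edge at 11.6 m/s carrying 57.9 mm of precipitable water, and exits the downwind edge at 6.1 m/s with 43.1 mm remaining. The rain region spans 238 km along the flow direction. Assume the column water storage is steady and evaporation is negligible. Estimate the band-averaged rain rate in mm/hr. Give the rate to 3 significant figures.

R ≈ 6.18 mm/hr

Column moisture flux per unit crosswind length is F = V × PW.
Inflow: F_in = 11.6 × 57.9 = 671.64 mm·m/s
Outflow: F_out = 6.1 × 43.1 = 262.91 mm·m/s
Steady-state rate R = (F_in − F_out)/L = (671.64 − 262.91) / 238000 m = 1.717e-03 mm/s.
R = 1.717e-03 × 3600 = 6.18 mm/hr.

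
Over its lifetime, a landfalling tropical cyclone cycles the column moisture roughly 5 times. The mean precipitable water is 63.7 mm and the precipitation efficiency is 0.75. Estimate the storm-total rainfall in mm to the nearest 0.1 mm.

rainfall ≈ 238.9 mm

Each cycle deposits ε × PW = 0.75 × 63.7 = 47.775 mm.
Over 5 cycles: 5 × 47.775 = 238.9 mm.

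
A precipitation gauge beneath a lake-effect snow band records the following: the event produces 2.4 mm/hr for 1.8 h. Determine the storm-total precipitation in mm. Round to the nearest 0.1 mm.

Total = Σ Rᵢ Δtᵢ = 2.4 × 1.8
      = 4.32 = 4.3 mm.

total ≈ 4.3 mm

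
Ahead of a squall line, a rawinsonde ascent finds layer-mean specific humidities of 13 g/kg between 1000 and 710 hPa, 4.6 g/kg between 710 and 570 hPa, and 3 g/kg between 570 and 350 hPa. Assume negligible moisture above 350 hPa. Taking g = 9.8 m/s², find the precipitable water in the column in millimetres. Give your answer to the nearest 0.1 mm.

PW ≈ 51.8 mm

Precipitable water is the column-integrated vapour mass per unit area: PW = (1/g) Σ q̄ Δp, with q in kg/kg and Δp in Pa (1 kg/m² of water = 1 mm).
Layer 1000–710 hPa: Δp = 290 hPa = 29000 Pa, q̄ = 0.013 kg/kg → 0.013 × 29000 / 9.8 = 38.47 mm
Layer 710–570 hPa: Δp = 140 hPa = 14000 Pa, q̄ = 0.0046 kg/kg → 0.0046 × 14000 / 9.8 = 6.57 mm
Layer 570–350 hPa: Δp = 220 hPa = 22000 Pa, q̄ = 0.003 kg/kg → 0.003 × 22000 / 9.8 = 6.73 mm
PW = 38.47 + 6.57 + 6.73 = 51.77 ≈ 51.8 mm.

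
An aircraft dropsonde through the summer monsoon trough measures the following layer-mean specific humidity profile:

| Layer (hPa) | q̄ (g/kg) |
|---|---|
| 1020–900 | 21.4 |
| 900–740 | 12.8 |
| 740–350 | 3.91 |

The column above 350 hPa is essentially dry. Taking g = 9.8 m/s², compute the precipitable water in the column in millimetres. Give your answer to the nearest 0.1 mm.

PW ≈ 62.7 mm

Precipitable water is the column-integrated vapour mass per unit area: PW = (1/g) Σ q̄ Δp, with q in kg/kg and Δp in Pa (1 kg/m² of water = 1 mm).
Layer 1020–900 hPa: Δp = 120 hPa = 12000 Pa, q̄ = 0.0214 kg/kg → 0.0214 × 12000 / 9.8 = 26.20 mm
Layer 900–740 hPa: Δp = 160 hPa = 16000 Pa, q̄ = 0.0128 kg/kg → 0.0128 × 16000 / 9.8 = 20.90 mm
Layer 740–350 hPa: Δp = 390 hPa = 39000 Pa, q̄ = 0.00391 kg/kg → 0.00391 × 39000 / 9.8 = 15.56 mm
PW = 26.20 + 20.90 + 15.56 = 62.66 ≈ 62.7 mm.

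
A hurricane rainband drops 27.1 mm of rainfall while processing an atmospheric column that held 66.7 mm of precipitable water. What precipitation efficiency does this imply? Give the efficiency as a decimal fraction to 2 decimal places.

ε = rainfall / PW = 27.1 / 66.7 = 0.41.

ε ≈ 0.41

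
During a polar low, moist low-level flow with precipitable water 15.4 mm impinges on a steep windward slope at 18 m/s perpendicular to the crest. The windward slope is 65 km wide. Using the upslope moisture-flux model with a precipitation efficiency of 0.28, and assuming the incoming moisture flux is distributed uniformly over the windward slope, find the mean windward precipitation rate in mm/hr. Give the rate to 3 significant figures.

R ≈ 4.30 mm/hr

Incoming column moisture flux per unit ridge length: F = V × PW = 18 × 15.4 = 277.2 mm·m/s.
Spread over the 65 km slope with efficiency ε = 0.28: R = ε·F/W = 0.28 × 277.2 / 65000 m = 1.194e-03 mm/s.
R = 1.194e-03 × 3600 = 4.30 mm/hr.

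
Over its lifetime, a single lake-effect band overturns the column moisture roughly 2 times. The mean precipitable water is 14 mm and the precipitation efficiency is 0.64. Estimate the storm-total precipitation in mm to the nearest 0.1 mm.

precipitation ≈ 17.9 mm

Each cycle deposits ε × PW = 0.64 × 14 = 8.96 mm.
Over 2 cycles: 2 × 8.96 = 17.9 mm.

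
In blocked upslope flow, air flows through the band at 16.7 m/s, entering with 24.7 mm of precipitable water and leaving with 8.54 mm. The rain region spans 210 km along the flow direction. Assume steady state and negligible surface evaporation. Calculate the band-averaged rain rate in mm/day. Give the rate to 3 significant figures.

Column moisture flux per unit crosswind length is F = V × PW.
Inflow: F_in = 16.7 × 24.7 = 412.49 mm·m/s
Outflow: F_out = 16.7 × 8.54 = 142.618 mm·m/s
Steady-state rate R = (F_in − F_out)/L = (412.49 − 142.618) / 210000 m = 1.285e-03 mm/s.
R = 1.285e-03 × 3600 × 24 = 111 mm/day.

R ≈ 111 mm/day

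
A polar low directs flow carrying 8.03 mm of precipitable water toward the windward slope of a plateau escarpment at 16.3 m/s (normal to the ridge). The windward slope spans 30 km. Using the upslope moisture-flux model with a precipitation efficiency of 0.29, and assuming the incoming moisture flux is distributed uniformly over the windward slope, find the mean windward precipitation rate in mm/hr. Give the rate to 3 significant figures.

R ≈ 4.55 mm/hr

Incoming column moisture flux per unit ridge length: F = V × PW = 16.3 × 8.03 = 130.889 mm·m/s.
Spread over the 30 km slope with efficiency ε = 0.29: R = ε·F/W = 0.29 × 130.889 / 30000 m = 1.265e-03 mm/s.
R = 1.265e-03 × 3600 = 4.55 mm/hr.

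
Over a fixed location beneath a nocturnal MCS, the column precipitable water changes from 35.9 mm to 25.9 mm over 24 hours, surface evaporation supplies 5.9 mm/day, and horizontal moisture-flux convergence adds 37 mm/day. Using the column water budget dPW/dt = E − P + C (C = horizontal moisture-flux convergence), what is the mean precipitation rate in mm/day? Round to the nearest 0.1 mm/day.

P ≈ 52.9 mm/day

dPW/dt = (25.9 − 35.9) mm / (24/24 day) = -10.000 mm/day.
P = E + C − dPW/dt = 5.9 + (37) − (-10.000) = 52.9 mm/day.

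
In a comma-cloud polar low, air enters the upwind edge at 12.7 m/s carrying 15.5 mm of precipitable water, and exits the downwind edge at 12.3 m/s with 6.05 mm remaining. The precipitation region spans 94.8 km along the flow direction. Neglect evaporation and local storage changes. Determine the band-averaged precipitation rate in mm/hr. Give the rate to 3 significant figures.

R ≈ 4.65 mm/hr

Column moisture flux per unit crosswind length is F = V × PW.
Inflow: F_in = 12.7 × 15.5 = 196.85 mm·m/s
Outflow: F_out = 12.3 × 6.05 = 74.415 mm·m/s
Steady-state rate R = (F_in − F_out)/L = (196.85 − 74.415) / 94800 m = 1.292e-03 mm/s.
R = 1.292e-03 × 3600 = 4.65 mm/hr.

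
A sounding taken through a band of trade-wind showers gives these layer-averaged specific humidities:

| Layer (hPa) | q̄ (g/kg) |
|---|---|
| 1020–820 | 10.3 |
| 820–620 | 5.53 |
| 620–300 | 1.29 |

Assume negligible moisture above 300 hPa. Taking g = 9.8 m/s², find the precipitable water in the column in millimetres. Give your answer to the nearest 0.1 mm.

PW ≈ 36.5 mm

Precipitable water is the column-integrated vapour mass per unit area: PW = (1/g) Σ q̄ Δp, with q in kg/kg and Δp in Pa (1 kg/m² of water = 1 mm).
Layer 1020–820 hPa: Δp = 200 hPa = 20000 Pa, q̄ = 0.0103 kg/kg → 0.0103 × 20000 / 9.8 = 21.02 mm
Layer 820–620 hPa: Δp = 200 hPa = 20000 Pa, q̄ = 0.00553 kg/kg → 0.00553 × 20000 / 9.8 = 11.29 mm
Layer 620–300 hPa: Δp = 320 hPa = 32000 Pa, q̄ = 0.00129 kg/kg → 0.00129 × 32000 / 9.8 = 4.21 mm
PW = 21.02 + 11.29 + 4.21 = 36.52 ≈ 36.5 mm.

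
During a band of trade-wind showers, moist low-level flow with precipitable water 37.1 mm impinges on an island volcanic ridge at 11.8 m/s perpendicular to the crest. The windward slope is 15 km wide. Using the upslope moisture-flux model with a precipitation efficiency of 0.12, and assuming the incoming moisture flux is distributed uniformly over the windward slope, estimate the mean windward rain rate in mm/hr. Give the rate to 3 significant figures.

Incoming column moisture flux per unit ridge length: F = V × PW = 11.8 × 37.1 = 437.78 mm·m/s.
Spread over the 15 km slope with efficiency ε = 0.12: R = ε·F/W = 0.12 × 437.78 / 15000 m = 3.502e-03 mm/s.
R = 3.502e-03 × 3600 = 12.6 mm/hr.

R ≈ 12.6 mm/hr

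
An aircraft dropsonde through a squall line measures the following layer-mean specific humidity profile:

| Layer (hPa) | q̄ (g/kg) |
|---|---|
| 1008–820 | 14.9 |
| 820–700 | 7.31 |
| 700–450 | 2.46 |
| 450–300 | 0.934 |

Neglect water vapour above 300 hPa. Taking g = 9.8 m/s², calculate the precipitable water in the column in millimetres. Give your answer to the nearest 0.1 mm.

PW ≈ 45.2 mm

Precipitable water is the column-integrated vapour mass per unit area: PW = (1/g) Σ q̄ Δp, with q in kg/kg and Δp in Pa (1 kg/m² of water = 1 mm).
Layer 1008–820 hPa: Δp = 188 hPa = 18800 Pa, q̄ = 0.0149 kg/kg → 0.0149 × 18800 / 9.8 = 28.58 mm
Layer 820–700 hPa: Δp = 120 hPa = 12000 Pa, q̄ = 0.00731 kg/kg → 0.00731 × 12000 / 9.8 = 8.95 mm
Layer 700–450 hPa: Δp = 250 hPa = 25000 Pa, q̄ = 0.00246 kg/kg → 0.00246 × 25000 / 9.8 = 6.28 mm
Layer 450–300 hPa: Δp = 150 hPa = 15000 Pa, q̄ = 0.000934 kg/kg → 0.000934 × 15000 / 9.8 = 1.43 mm
PW = 28.58 + 8.95 + 6.28 + 1.43 = 45.24 ≈ 45.2 mm.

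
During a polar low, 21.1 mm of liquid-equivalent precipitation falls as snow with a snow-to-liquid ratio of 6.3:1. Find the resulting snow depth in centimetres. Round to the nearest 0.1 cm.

snow depth ≈ 13.3 cm

Snow depth = liquid × ratio = 21.1 mm × 6.3 = 132.93 mm = 13.3 cm.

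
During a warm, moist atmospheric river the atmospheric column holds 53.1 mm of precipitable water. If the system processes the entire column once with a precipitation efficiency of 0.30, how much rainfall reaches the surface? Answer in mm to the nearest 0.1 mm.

Rainfall = ε × PW = 0.30 × 53.1 = 15.9 mm.

rainfall ≈ 15.9 mm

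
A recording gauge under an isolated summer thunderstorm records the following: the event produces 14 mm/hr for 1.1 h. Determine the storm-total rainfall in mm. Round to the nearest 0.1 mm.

total ≈ 15.4 mm

Total = Σ Rᵢ Δtᵢ = 14 × 1.1
      = 15.4 = 15.4 mm.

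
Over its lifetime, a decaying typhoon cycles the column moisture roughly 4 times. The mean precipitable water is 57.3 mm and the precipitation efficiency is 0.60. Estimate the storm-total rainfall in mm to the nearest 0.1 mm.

rainfall ≈ 137.5 mm

Each cycle deposits ε × PW = 0.60 × 57.3 = 34.38 mm.
Over 4 cycles: 4 × 34.38 = 137.5 mm.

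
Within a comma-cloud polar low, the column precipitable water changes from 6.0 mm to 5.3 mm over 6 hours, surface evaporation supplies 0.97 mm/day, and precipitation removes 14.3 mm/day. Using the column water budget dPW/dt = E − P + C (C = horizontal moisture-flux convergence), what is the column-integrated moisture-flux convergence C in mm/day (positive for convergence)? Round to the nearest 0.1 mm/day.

dPW/dt = (5.3 − 6.0) mm / (6/24 day) = -2.800 mm/day.
C = dPW/dt − E + P = (-2.800) − 0.97 + 14.3 = 10.5 mm/day.

C ≈ 10.5 mm/day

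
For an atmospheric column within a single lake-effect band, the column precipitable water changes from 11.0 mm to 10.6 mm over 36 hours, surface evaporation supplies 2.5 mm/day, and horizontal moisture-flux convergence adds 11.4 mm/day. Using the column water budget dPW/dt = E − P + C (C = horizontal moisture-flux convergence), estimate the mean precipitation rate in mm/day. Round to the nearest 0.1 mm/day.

dPW/dt = (10.6 − 11.0) mm / (36/24 day) = -0.267 mm/day.
P = E + C − dPW/dt = 2.5 + (11.4) − (-0.267) = 14.2 mm/day.

P ≈ 14.2 mm/day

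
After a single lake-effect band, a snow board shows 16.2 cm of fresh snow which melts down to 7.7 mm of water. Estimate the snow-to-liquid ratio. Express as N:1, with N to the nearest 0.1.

Ratio = snow depth / SWE = 162 mm / 7.7 mm = 21.0, i.e. 21.0:1.

ratio ≈ 21.0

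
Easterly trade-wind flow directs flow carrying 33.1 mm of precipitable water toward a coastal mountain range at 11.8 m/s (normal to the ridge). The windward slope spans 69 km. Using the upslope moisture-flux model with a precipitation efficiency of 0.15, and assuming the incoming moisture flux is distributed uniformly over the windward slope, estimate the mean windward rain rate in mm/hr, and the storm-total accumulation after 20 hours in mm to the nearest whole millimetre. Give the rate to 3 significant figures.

Incoming column moisture flux per unit ridge length: F = V × PW = 11.8 × 33.1 = 390.58 mm·m/s.
Spread over the 69 km slope with efficiency ε = 0.15: R = ε·F/W = 0.15 × 390.58 / 69000 m = 8.491e-04 mm/s.
R = 8.491e-04 × 3600 = 3.06 mm/hr.
Over 20 h: total = 3.06 × 20 = 61.2 ≈ 61 mm.

R ≈ 3.06 mm/hr; total ≈ 61 mm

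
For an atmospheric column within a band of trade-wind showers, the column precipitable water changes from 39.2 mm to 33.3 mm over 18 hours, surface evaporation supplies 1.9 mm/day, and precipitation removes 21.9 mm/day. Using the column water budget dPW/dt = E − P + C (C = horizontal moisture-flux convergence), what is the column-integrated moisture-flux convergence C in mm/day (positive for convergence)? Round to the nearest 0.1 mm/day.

C ≈ 12.1 mm/day

dPW/dt = (33.3 − 39.2) mm / (18/24 day) = -7.867 mm/day.
C = dPW/dt − E + P = (-7.867) − 1.9 + 21.9 = 12.1 mm/day.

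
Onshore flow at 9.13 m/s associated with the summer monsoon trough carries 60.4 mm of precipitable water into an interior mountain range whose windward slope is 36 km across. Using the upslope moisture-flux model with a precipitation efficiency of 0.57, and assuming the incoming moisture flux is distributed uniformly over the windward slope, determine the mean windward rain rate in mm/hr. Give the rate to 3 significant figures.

Incoming column moisture flux per unit ridge length: F = V × PW = 9.13 × 60.4 = 551.452 mm·m/s.
Spread over the 36 km slope with efficiency ε = 0.57: R = ε·F/W = 0.57 × 551.452 / 36000 m = 8.731e-03 mm/s.
R = 8.731e-03 × 3600 = 31.4 mm/hr.

R ≈ 31.4 mm/hr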